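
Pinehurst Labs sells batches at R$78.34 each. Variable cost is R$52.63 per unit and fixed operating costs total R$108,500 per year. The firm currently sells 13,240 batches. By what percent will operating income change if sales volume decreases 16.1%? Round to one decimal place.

Total contribution margin = 13,240 × R$25.71 = R$340,400.40.
Subtracting fixed costs: EBIT = R$340,400.40 − R$108,500 = R$231,900.40.
So DOL = total CM / EBIT = R$340,400.40 / R$231,900.40 = 1.4679.
Operating income changes by 1.4679 × -16.1% = -23.6%.

-23.6%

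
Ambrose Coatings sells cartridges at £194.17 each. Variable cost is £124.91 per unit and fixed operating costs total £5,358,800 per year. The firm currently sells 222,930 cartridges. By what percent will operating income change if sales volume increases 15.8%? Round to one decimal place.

Contribution at this volume is 222,930 × £69.26 = £15,440,131.80.
Subtracting fixed costs: EBIT = £15,440,131.80 − £5,358,800 = £10,081,331.80.
DOL = contribution ÷ EBIT = £15,440,131.80 ÷ £10,081,331.80 = 1.5316.
Operating income changes by 1.5316 × +15.8% = +24.2%.

+24.2%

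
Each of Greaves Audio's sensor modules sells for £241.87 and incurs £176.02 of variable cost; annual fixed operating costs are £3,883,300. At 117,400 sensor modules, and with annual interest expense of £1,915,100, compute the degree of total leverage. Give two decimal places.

4.00

Total contribution margin = 117,400 × £65.85 = £7,730,790.00.
EBIT = £7,730,790.00 − £3,883,300 = £3,847,490.00. Interest = £1,915,100.00.
DOL = £7,730,790.00 ÷ £3,847,490.00 = 2.0093; DFL = £3,847,490.00 ÷ £1,932,390.00 = 1.9911.
DCL = DOL × DFL = 2.0093 × 1.9911 = 4.0007.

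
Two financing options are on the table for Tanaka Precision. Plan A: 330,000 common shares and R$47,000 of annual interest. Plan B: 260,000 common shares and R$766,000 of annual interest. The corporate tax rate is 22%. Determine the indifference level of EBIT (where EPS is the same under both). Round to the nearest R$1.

R$3,436,571

Set EPS_A = EPS_B: (EBIT − R$47,000)(1 − 0.22) ÷ 330,000 = (EBIT − R$766,000)(1 − 0.22) ÷ 260,000.
The (1 − t) factor cancels: (EBIT − 47,000) × 260,000 = (EBIT − 766,000) × 330,000.
EBIT × (330,000 − 260,000) = 766,000 × 330,000 − 47,000 × 260,000 = 240,560,000,000, so EBIT = 240,560,000,000 ÷ 70,000 = 3,436,571.43.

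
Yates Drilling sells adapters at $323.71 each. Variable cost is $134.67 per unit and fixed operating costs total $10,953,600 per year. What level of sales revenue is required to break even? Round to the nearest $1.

Contribution margin per unit = $323.71 − $134.67 = $189.04, a CM ratio of $189.04 ÷ $323.71 = 0.5840.
Break-even sales = FC ÷ CM ratio = $10,953,600 × $323.71 / $189.04 = $18,756,823.

$18,756,823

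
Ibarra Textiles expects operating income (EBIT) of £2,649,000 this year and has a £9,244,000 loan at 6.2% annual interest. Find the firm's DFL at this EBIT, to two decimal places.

Interest = £573,128.00.
Degree of financial leverage = EBIT / (EBIT − interest) = £2,649,000 / £2,075,872.00 = 1.2761.

1.28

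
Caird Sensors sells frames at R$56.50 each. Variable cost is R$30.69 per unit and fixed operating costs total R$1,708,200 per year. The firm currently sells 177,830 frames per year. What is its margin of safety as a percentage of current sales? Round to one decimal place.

62.8%

Contribution margin per unit = R$56.50 − R$30.69 = R$25.81. Break-even units = R$1,708,200 ÷ R$25.81 = 66,183.65; break-even revenue = 66,183.65 × R$56.50 = R$3,739,376.21.
Current sales = 177,830 × R$56.50 = R$10,047,395.00.
Margin of safety = (R$10,047,395.00 − R$3,739,376.21) ÷ R$10,047,395.00 = 62.8%.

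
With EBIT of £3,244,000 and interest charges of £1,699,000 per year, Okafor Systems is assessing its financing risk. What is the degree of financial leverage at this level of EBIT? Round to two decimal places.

2.10

Interest = £1,699,000.00.
Degree of financial leverage = EBIT / (EBIT − interest) = £3,244,000 / £1,545,000.00 = 2.0997.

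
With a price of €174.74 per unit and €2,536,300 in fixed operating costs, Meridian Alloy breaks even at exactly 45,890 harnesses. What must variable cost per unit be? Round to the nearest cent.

€119.47

Contribution per unit must be FC / Q = €2,536,300 / 45,890 = €55.2691.
Variable cost per unit = €174.74 − €55.2691 = €119.47.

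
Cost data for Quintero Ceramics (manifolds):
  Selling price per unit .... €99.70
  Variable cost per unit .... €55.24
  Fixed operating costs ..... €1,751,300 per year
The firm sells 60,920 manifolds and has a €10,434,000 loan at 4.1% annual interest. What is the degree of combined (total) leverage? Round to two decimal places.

At 60,920 units, contribution = 60,920 × €44.46 = €2,708,503.20.
Operating income = contribution − fixed costs = €2,708,503.20 − €1,751,300 = €957,203.20. Interest = €427,794.00, so EBIT − I = €529,409.20.
Degree of total leverage = total CM / (EBIT − interest) = €2,708,503.20 / €529,409.20 = 5.1161.

5.12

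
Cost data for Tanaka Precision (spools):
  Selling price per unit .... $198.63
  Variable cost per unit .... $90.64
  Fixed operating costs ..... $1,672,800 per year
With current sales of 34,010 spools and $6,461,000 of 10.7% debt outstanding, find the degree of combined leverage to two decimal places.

At 34,010 units, contribution = 34,010 × $107.99 = $3,672,739.90.
Subtracting fixed costs: EBIT = $3,672,739.90 − $1,672,800 = $1,999,939.90. Interest = $691,327.00, so EBIT − I = $1,308,612.90.
Degree of total leverage = total CM / (EBIT − interest) = $3,672,739.90 / $1,308,612.90 = 2.8066.

2.81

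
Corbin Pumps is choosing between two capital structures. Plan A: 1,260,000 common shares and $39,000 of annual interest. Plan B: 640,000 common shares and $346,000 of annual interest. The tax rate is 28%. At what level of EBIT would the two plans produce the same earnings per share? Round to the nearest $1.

$662,903

At indifference, (EBIT − 39,000)(1 − t)/1,260,000 = (EBIT − 346,000)(1 − t)/640,000.
Cancelling (1 − t) and cross-multiplying: 640,000·(EBIT − 39,000) = 1,260,000·(EBIT − 346,000).
EBIT × (1,260,000 − 640,000) = 346,000 × 1,260,000 − 39,000 × 640,000 = 411,000,000,000, so EBIT = 411,000,000,000 ÷ 620,000 = 662,903.23.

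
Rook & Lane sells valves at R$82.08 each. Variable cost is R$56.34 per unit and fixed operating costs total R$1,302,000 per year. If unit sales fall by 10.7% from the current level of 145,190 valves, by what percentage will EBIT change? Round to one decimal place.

At 145,190 units, contribution = 145,190 × R$25.74 = R$3,737,190.60.
EBIT = R$3,737,190.60 − R$1,302,000 = R$2,435,190.60.
So DOL = total CM / EBIT = R$3,737,190.60 / R$2,435,190.60 = 1.5347.
So EBIT moves 1.5347 × (-10.7%) = -16.4%.

-16.4%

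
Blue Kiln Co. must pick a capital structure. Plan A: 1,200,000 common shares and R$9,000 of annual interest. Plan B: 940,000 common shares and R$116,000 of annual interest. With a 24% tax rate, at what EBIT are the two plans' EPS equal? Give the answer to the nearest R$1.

At indifference, (EBIT − 9,000)(1 − t)/1,200,000 = (EBIT − 116,000)(1 − t)/940,000.
The (1 − t) factor cancels: (EBIT − 9,000) × 940,000 = (EBIT − 116,000) × 1,200,000.
Solving, EBIT = (116,000·1,200,000 − 9,000·940,000) / (1,200,000 − 940,000) = 130,740,000,000 / 260,000 = 502,846.15.

R$502,846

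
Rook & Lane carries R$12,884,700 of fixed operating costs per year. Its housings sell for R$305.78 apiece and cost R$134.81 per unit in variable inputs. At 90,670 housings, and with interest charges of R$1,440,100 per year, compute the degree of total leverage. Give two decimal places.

13.17

Total contribution margin = 90,670 × R$170.97 = R$15,501,849.90.
Operating income = contribution − fixed costs = R$15,501,849.90 − R$12,884,700 = R$2,617,149.90. Interest = R$1,440,100.00.
DOL = R$15,501,849.90 ÷ R$2,617,149.90 = 5.9232; DFL = R$2,617,149.90 ÷ R$1,177,049.90 = 2.2235.
Combined leverage = 5.9232 × 2.2235 = 13.1702.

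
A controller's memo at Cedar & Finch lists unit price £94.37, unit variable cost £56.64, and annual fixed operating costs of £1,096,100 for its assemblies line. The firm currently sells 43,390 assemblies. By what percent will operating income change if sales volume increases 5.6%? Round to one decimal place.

+16.9%

Contribution at this volume is 43,390 × £37.73 = £1,637,104.70.
EBIT = £1,637,104.70 − £1,096,100 = £541,004.70.
DOL = contribution ÷ EBIT = £1,637,104.70 ÷ £541,004.70 = 3.0260.
Operating income changes by 3.0260 × +5.6% = +16.9%.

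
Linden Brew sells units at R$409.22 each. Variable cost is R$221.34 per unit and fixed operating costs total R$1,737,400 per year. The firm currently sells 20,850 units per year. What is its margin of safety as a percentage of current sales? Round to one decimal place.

Each unit contributes R$409.22 − R$221.34 = R$187.88. Break-even units = R$1,737,400 ÷ R$187.88 = 9,247.39; break-even revenue = 9,247.39 × R$409.22 = R$3,784,217.73.
Actual sales revenue = 20,850 × R$409.22 = R$8,532,237.00.
Margin of safety = (R$8,532,237.00 − R$3,784,217.73) ÷ R$8,532,237.00 = 55.6%.

55.6%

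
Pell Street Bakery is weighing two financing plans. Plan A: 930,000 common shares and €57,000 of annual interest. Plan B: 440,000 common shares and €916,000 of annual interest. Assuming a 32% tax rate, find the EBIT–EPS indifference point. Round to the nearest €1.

Set EPS_A = EPS_B: (EBIT − €57,000)(1 − 0.32) ÷ 930,000 = (EBIT − €916,000)(1 − 0.32) ÷ 440,000.
Cancelling (1 − t) and cross-multiplying: 440,000·(EBIT − 57,000) = 930,000·(EBIT − 916,000).
Solving, EBIT = (916,000·930,000 − 57,000·440,000) / (930,000 − 440,000) = 826,800,000,000 / 490,000 = 1,687,346.94.

€1,687,347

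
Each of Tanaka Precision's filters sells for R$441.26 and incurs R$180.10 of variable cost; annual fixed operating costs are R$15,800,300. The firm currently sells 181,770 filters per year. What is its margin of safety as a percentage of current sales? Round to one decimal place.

66.7%

Contribution margin per unit = R$441.26 − R$180.10 = R$261.16. Break-even units = R$15,800,300 ÷ R$261.16 = 60,500.46; break-even revenue = 60,500.46 × R$441.26 = R$26,696,432.75.
Current sales = 181,770 × R$441.26 = R$80,207,830.20.
Margin of safety = (R$80,207,830.20 − R$26,696,432.75) ÷ R$80,207,830.20 = 66.7%.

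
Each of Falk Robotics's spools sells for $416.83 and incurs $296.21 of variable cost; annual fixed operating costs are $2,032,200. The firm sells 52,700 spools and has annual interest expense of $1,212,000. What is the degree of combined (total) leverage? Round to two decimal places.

2.04

At 52,700 units, contribution = 52,700 × $120.62 = $6,356,674.00.
Operating income = contribution − fixed costs = $6,356,674.00 − $2,032,200 = $4,324,474.00. Interest = $1,212,000.00.
DOL = $6,356,674.00 ÷ $4,324,474.00 = 1.4699; DFL = $4,324,474.00 ÷ $3,112,474.00 = 1.3894.
Combined leverage = 1.4699 × 1.3894 = 2.0423.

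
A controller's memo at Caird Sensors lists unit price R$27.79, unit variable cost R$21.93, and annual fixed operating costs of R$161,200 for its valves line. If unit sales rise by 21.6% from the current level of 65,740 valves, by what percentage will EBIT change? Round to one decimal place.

+37.1%

Total contribution margin = 65,740 × R$5.86 = R$385,236.40.
Operating income = contribution − fixed costs = R$385,236.40 − R$161,200 = R$224,036.40.
Degree of operating leverage = R$385,236.40 / R$224,036.40 = 1.7195.
%ΔEBIT = DOL × %ΔSales = 1.7195 × +21.6% = +37.1%.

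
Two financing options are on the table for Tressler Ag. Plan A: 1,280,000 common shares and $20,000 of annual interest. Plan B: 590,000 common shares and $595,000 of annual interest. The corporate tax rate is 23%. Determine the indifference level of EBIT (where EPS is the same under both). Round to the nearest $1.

$1,086,667

Set EPS_A = EPS_B: (EBIT − $20,000)(1 − 0.23) ÷ 1,280,000 = (EBIT − $595,000)(1 − 0.23) ÷ 590,000.
Cancelling (1 − t) and cross-multiplying: 590,000·(EBIT − 20,000) = 1,280,000·(EBIT − 595,000).
Solving, EBIT = (595,000·1,280,000 − 20,000·590,000) / (1,280,000 − 590,000) = 749,800,000,000 / 690,000 = 1,086,666.67.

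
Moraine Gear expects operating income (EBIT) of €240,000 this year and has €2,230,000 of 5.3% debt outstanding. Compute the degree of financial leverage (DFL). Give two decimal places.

Interest = €118,190.00.
Degree of financial leverage = EBIT / (EBIT − interest) = €240,000 / €121,810.00 = 1.9703.

1.97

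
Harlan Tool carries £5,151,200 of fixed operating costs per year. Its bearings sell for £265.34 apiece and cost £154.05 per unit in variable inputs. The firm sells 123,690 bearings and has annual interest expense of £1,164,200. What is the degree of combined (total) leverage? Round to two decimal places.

1.85

Total contribution margin = 123,690 × £111.29 = £13,765,460.10.
Operating income = contribution − fixed costs = £13,765,460.10 − £5,151,200 = £8,614,260.10. Interest = £1,164,200.00.
DOL = £13,765,460.10 ÷ £8,614,260.10 = 1.5980; DFL = £8,614,260.10 ÷ £7,450,060.10 = 1.1563.
Combined leverage = 1.5980 × 1.1563 = 1.8478.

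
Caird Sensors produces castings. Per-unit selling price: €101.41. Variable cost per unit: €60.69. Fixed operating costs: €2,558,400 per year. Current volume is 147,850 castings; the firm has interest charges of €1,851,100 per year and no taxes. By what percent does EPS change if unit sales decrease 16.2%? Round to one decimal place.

-60.5%

Total contribution margin = 147,850 × €40.72 = €6,020,452.00.
Subtracting fixed costs: EBIT = €6,020,452.00 − €2,558,400 = €3,462,052.00.
Interest = €1,851,100.00, so EBIT − I = €1,610,952.00.
Degree of combined leverage = contribution ÷ (EBIT − I) = €6,020,452.00 ÷ €1,610,952.00 = 3.7372.
EPS therefore changes by 3.7372 × (-16.2%) = -60.5%.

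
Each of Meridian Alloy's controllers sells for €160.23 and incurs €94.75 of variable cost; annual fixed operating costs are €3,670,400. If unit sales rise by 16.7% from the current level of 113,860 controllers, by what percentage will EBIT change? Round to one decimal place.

Total contribution margin = 113,860 × €65.48 = €7,455,552.80.
Subtracting fixed costs: EBIT = €7,455,552.80 − €3,670,400 = €3,785,152.80.
So DOL = total CM / EBIT = €7,455,552.80 / €3,785,152.80 = 1.9697.
Operating income changes by 1.9697 × +16.7% = +32.9%.

+32.9%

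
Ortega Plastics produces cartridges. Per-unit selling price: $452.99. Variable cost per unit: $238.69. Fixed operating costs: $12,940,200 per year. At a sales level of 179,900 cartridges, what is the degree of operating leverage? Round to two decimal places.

Contribution at this volume is 179,900 × $214.30 = $38,552,570.00.
EBIT = $38,552,570.00 − $12,940,200 = $25,612,370.00.
So DOL = total CM / EBIT = $38,552,570.00 / $25,612,370.00 = 1.5052.

1.51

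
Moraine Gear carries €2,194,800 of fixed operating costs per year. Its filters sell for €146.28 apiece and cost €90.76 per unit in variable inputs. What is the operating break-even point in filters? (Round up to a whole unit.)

Contribution margin per unit = €146.28 − €90.76 = €55.52.
Break-even volume = fixed costs ÷ CM per unit = €2,194,800 ÷ €55.52 = 39,531.70, so 39,532 filters.

39,532 filters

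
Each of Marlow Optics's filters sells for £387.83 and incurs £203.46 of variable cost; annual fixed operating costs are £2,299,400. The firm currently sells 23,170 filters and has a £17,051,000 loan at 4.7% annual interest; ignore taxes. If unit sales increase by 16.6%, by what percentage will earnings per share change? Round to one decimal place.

At 23,170 units, contribution = 23,170 × £184.37 = £4,271,852.90.
EBIT = £4,271,852.90 − £2,299,400 = £1,972,452.90.
Interest = £801,397.00, so EBIT − I = £1,171,055.90.
Degree of combined leverage = contribution ÷ (EBIT − I) = £4,271,852.90 ÷ £1,171,055.90 = 3.6479.
%ΔEPS = DCL × %ΔSales = 3.6479 × +16.6% = +60.6%.

+60.6%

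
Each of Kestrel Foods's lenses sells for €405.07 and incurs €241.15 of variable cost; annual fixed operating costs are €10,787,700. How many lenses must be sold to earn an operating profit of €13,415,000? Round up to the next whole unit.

147,650 lenses

Unit CM = price − variable cost = €405.07 − €241.15 = €163.92.
Required volume = (fixed costs + target profit) ÷ CM = (€10,787,700 + €13,415,000) ÷ €163.92 = 147,649.46, so 147,650 lenses.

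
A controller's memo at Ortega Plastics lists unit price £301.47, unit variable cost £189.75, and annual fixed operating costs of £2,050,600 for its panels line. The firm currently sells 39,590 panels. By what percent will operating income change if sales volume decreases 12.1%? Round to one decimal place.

-22.6%

At 39,590 units, contribution = 39,590 × £111.72 = £4,422,994.80.
Subtracting fixed costs: EBIT = £4,422,994.80 − £2,050,600 = £2,372,394.80.
Degree of operating leverage = £4,422,994.80 / £2,372,394.80 = 1.8644.
So EBIT moves 1.8644 × (-12.1%) = -22.6%.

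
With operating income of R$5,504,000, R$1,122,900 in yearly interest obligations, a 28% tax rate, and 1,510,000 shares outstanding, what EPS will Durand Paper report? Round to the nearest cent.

Pre-tax income = R$5,504,000 − R$1,122,900.00 = R$4,381,100.00.
After tax at 28%: net income = R$4,381,100.00 × 0.72 = R$3,154,392.00.
EPS = R$3,154,392.00 ÷ 1,510,000 = R$2.09.

R$2.09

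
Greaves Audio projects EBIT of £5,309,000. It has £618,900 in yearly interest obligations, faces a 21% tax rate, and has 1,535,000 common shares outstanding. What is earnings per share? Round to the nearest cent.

Pre-tax income = £5,309,000 − £618,900.00 = £4,690,100.00.
Net income = £4,690,100.00 × (1 − 0.21) = £3,705,179.00.
Per share: £3,705,179.00 / 1,535,000 shares = £2.41.

£2.41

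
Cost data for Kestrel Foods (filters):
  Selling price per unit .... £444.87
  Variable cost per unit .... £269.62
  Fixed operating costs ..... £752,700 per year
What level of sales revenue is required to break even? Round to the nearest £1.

CM per unit = £444.87 − £269.62 = £175.25; CM ratio = £175.25 / £444.87 = 0.3939.
Break-even revenue = fixed costs × price ÷ CM = £752,700 × £444.87 ÷ £175.25 = £1,910,720.

£1,910,720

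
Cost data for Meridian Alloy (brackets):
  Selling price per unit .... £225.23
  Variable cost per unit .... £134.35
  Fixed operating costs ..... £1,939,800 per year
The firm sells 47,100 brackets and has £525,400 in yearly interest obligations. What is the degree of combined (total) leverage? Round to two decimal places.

Total contribution margin = 47,100 × £90.88 = £4,280,448.00.
Operating income = contribution − fixed costs = £4,280,448.00 − £1,939,800 = £2,340,648.00. Interest = £525,400.00.
DOL = £4,280,448.00 ÷ £2,340,648.00 = 1.8287; DFL = £2,340,648.00 ÷ £1,815,248.00 = 1.2894.
Combined leverage = 1.8287 × 1.2894 = 2.3579.

2.36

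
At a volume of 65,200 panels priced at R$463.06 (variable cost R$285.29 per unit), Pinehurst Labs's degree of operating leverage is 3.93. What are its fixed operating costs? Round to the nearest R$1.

R$8,641,341

Contribution at this volume is 65,200 × R$177.77 = R$11,590,604.00.
Since DOL = CM ÷ EBIT, EBIT = R$11,590,604.00 ÷ 3.93 = R$2,949,263.10.
And FC = contribution − EBIT = R$11,590,604.00 − R$2,949,263.10 = R$8,641,341.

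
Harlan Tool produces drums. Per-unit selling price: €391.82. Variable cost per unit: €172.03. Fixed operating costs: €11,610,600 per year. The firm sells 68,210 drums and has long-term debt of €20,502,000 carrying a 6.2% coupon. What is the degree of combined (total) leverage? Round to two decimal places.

7.10

Total contribution margin = 68,210 × €219.79 = €14,991,875.90.
EBIT = €14,991,875.90 − €11,610,600 = €3,381,275.90. Interest = €1,271,124.00.
DOL = €14,991,875.90 ÷ €3,381,275.90 = 4.4338; DFL = €3,381,275.90 ÷ €2,110,151.90 = 1.6024.
DCL = DOL × DFL = 4.4338 × 1.6024 = 7.1047.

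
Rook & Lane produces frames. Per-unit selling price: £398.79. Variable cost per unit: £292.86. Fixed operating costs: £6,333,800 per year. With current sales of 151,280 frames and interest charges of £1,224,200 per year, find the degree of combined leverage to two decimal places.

1.89

Total contribution margin = 151,280 × £105.93 = £16,025,090.40.
EBIT = £16,025,090.40 − £6,333,800 = £9,691,290.40. Interest = £1,224,200.00, so EBIT − I = £8,467,090.40.
DCL = contribution ÷ (EBIT − I) = £16,025,090.40 ÷ £8,467,090.40 = 1.8926.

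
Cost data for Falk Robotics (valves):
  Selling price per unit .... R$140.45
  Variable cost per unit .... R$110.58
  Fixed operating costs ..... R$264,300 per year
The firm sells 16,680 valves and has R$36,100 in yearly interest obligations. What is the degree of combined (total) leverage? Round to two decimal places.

2.52

Contribution at this volume is 16,680 × R$29.87 = R$498,231.60.
Operating income = contribution − fixed costs = R$498,231.60 − R$264,300 = R$233,931.60. Interest = R$36,100.00.
DOL = R$498,231.60 ÷ R$233,931.60 = 2.1298; DFL = R$233,931.60 ÷ R$197,831.60 = 1.1825.
Combined leverage = 2.1298 × 1.1825 = 2.5185.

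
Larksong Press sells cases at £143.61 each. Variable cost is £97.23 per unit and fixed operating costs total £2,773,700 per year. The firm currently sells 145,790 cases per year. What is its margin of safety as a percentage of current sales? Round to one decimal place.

59.0%

Contribution margin per unit = £143.61 − £97.23 = £46.38. Break-even units = £2,773,700 ÷ £46.38 = 59,803.79; break-even revenue = 59,803.79 × £143.61 = £8,588,422.96.
Current sales = 145,790 × £143.61 = £20,936,901.90.
Margin of safety = (£20,936,901.90 − £8,588,422.96) ÷ £20,936,901.90 = 59.0%.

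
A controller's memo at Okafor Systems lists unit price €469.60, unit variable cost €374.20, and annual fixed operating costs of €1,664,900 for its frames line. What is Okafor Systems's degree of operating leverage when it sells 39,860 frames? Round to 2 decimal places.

At 39,860 units, contribution = 39,860 × €95.40 = €3,802,644.00.
Subtracting fixed costs: EBIT = €3,802,644.00 − €1,664,900 = €2,137,744.00.
So DOL = total CM / EBIT = €3,802,644.00 / €2,137,744.00 = 1.7788.

1.78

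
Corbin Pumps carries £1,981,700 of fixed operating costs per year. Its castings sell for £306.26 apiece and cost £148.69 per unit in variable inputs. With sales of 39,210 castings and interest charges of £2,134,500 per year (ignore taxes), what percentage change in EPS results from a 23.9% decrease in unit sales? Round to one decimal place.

-71.6%

Total contribution margin = 39,210 × £157.57 = £6,178,319.70.
Subtracting fixed costs: EBIT = £6,178,319.70 − £1,981,700 = £4,196,619.70.
After interest of £2,134,500.00, pre-tax earnings = £2,062,119.70.
Degree of combined leverage = contribution ÷ (EBIT − I) = £6,178,319.70 ÷ £2,062,119.70 = 2.9961.
EPS therefore changes by 2.9961 × (-23.9%) = -71.6%.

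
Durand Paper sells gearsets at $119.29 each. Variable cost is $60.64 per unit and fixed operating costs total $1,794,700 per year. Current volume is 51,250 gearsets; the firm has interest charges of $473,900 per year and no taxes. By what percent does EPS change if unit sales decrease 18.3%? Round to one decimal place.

-74.6%

Contribution at this volume is 51,250 × $58.65 = $3,005,812.50.
Subtracting fixed costs: EBIT = $3,005,812.50 − $1,794,700 = $1,211,112.50.
After interest of $473,900.00, pre-tax earnings = $737,212.50.
DCL = total CM / (EBIT − I) = $3,005,812.50 / $737,212.50 = 4.0773.
%ΔEPS = DCL × %ΔSales = 4.0773 × -18.3% = -74.6%.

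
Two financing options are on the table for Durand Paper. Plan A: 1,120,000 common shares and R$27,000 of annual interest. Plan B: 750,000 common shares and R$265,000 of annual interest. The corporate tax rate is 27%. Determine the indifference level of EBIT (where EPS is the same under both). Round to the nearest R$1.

At indifference, (EBIT − 27,000)(1 − t)/1,120,000 = (EBIT − 265,000)(1 − t)/750,000.
Cancelling (1 − t) and cross-multiplying: 750,000·(EBIT − 27,000) = 1,120,000·(EBIT − 265,000).
Solving, EBIT = (265,000·1,120,000 − 27,000·750,000) / (1,120,000 − 750,000) = 276,550,000,000 / 370,000 = 747,432.43.

R$747,432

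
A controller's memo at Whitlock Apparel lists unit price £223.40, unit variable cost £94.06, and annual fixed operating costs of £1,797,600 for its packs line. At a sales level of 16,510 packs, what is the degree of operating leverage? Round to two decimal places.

6.32

Total contribution margin = 16,510 × £129.34 = £2,135,403.40.
Subtracting fixed costs: EBIT = £2,135,403.40 − £1,797,600 = £337,803.40.
Degree of operating leverage = £2,135,403.40 / £337,803.40 = 6.3214.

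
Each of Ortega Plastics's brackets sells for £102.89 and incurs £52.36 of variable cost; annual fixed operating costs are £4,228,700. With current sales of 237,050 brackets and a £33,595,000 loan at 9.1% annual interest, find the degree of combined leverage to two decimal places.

Total contribution margin = 237,050 × £50.53 = £11,978,136.50.
Subtracting fixed costs: EBIT = £11,978,136.50 − £4,228,700 = £7,749,436.50. Interest = £3,057,145.00, so EBIT − I = £4,692,291.50.
Degree of total leverage = total CM / (EBIT − interest) = £11,978,136.50 / £4,692,291.50 = 2.5527.

2.55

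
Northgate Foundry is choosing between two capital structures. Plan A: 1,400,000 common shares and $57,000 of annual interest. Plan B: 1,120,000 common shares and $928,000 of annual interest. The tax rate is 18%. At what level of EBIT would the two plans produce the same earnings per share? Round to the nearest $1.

$4,412,000

Set EPS_A = EPS_B: (EBIT − $57,000)(1 − 0.18) ÷ 1,400,000 = (EBIT − $928,000)(1 − 0.18) ÷ 1,120,000.
The (1 − t) factor cancels: (EBIT − 57,000) × 1,120,000 = (EBIT − 928,000) × 1,400,000.
EBIT × (1,400,000 − 1,120,000) = 928,000 × 1,400,000 − 57,000 × 1,120,000 = 1,235,360,000,000, so EBIT = 1,235,360,000,000 ÷ 280,000 = 4,412,000.00.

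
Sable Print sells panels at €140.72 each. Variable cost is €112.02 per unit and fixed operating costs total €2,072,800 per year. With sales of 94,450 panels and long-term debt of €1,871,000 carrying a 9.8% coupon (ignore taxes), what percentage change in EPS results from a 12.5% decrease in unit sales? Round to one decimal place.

-74.5%

Contribution at this volume is 94,450 × €28.70 = €2,710,715.00.
EBIT = €2,710,715.00 − €2,072,800 = €637,915.00.
After interest of €183,358.00, pre-tax earnings = €454,557.00.
Degree of combined leverage = contribution ÷ (EBIT − I) = €2,710,715.00 ÷ €454,557.00 = 5.9634.
EPS therefore changes by 5.9634 × (-12.5%) = -74.5%.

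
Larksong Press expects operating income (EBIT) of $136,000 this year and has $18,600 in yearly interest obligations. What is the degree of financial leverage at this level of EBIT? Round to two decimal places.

Interest = $18,600.00.
Degree of financial leverage = EBIT / (EBIT − interest) = $136,000 / $117,400.00 = 1.1584.

1.16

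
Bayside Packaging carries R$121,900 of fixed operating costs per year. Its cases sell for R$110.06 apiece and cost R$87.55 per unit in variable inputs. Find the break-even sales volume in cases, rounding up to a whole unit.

Each unit contributes R$110.06 − R$87.55 = R$22.51.
Units to break even: R$121,900 ÷ R$22.51 = 5,415.37, rounded up to 5,416.

5,416 cases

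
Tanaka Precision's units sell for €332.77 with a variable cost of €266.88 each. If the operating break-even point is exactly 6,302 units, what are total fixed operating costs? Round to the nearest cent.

Unit CM = price − variable cost = €332.77 − €266.88 = €65.89.
Fixed costs = break-even units × CM = 6,302 × €65.89 = €415,238.78.

€415,238.78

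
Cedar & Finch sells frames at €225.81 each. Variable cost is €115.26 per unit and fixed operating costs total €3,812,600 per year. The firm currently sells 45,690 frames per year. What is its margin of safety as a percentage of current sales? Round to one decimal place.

24.5%

Contribution margin per unit = €225.81 − €115.26 = €110.55. Break-even units = €3,812,600 ÷ €110.55 = 34,487.56; break-even revenue = 34,487.56 × €225.81 = €7,787,636.42.
Current sales = 45,690 × €225.81 = €10,317,258.90.
Margin of safety = (€10,317,258.90 − €7,787,636.42) ÷ €10,317,258.90 = 24.5%.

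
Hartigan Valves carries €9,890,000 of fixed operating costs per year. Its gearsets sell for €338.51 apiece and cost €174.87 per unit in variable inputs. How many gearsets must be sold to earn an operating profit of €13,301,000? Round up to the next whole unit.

Unit CM = price − variable cost = €338.51 − €174.87 = €163.64.
Required volume = (fixed costs + target profit) ÷ CM = (€9,890,000 + €13,301,000) ÷ €163.64 = 141,719.63, so 141,720 gearsets.

141,720 gearsets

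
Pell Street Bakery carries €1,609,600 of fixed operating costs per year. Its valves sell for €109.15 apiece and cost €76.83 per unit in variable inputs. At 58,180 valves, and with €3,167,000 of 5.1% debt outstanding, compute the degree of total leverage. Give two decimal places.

17.21

Total contribution margin = 58,180 × €32.32 = €1,880,377.60.
Subtracting fixed costs: EBIT = €1,880,377.60 − €1,609,600 = €270,777.60. Interest = €161,517.00, so EBIT − I = €109,260.60.
Degree of total leverage = total CM / (EBIT − interest) = €1,880,377.60 / €109,260.60 = 17.2100.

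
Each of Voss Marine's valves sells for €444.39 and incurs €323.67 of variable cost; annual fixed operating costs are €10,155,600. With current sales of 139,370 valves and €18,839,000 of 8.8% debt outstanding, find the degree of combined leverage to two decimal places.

Contribution at this volume is 139,370 × €120.72 = €16,824,746.40.
Operating income = contribution − fixed costs = €16,824,746.40 − €10,155,600 = €6,669,146.40. Interest = €1,657,832.00.
DOL = €16,824,746.40 ÷ €6,669,146.40 = 2.5228; DFL = €6,669,146.40 ÷ €5,011,314.40 = 1.3308.
Combined leverage = 2.5228 × 1.3308 = 3.3573.

3.36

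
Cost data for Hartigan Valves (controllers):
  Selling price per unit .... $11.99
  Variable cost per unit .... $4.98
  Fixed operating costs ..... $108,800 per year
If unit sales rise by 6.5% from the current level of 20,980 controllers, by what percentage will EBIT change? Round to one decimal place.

+25.0%

Total contribution margin = 20,980 × $7.01 = $147,069.80.
Operating income = contribution − fixed costs = $147,069.80 − $108,800 = $38,269.80.
DOL = contribution ÷ EBIT = $147,069.80 ÷ $38,269.80 = 3.8430.
So EBIT moves 3.8430 × (+6.5%) = +25.0%.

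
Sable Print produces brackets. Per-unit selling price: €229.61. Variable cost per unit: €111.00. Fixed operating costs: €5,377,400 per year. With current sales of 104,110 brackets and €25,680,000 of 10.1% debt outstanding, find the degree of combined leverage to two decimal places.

Contribution at this volume is 104,110 × €118.61 = €12,348,487.10.
Subtracting fixed costs: EBIT = €12,348,487.10 − €5,377,400 = €6,971,087.10. Interest = €2,593,680.00.
DOL = €12,348,487.10 ÷ €6,971,087.10 = 1.7714; DFL = €6,971,087.10 ÷ €4,377,407.10 = 1.5925.
DCL = DOL × DFL = 1.7714 × 1.5925 = 2.8210.

2.82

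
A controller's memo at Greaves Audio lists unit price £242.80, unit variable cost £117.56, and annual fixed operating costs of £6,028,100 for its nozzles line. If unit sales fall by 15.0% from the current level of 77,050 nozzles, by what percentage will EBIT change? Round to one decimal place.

-40.0%

At 77,050 units, contribution = 77,050 × £125.24 = £9,649,742.00.
EBIT = £9,649,742.00 − £6,028,100 = £3,621,642.00.
So DOL = total CM / EBIT = £9,649,742.00 / £3,621,642.00 = 2.6645.
Operating income changes by 2.6645 × -15.0% = -40.0%.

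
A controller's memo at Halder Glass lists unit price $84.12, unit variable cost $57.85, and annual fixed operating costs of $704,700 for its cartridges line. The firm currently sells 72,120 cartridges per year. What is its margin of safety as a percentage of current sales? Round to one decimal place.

62.8%

Unit CM = price − variable cost = $84.12 − $57.85 = $26.27. Break-even units = $704,700 ÷ $26.27 = 26,825.28; break-even revenue = 26,825.28 × $84.12 = $2,256,542.22.
Current sales = 72,120 × $84.12 = $6,066,734.40.
Margin of safety = ($6,066,734.40 − $2,256,542.22) ÷ $6,066,734.40 = 62.8%.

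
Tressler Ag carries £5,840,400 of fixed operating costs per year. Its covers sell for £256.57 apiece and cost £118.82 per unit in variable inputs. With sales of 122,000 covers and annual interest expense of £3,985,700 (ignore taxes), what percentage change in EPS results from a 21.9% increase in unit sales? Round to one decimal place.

Contribution at this volume is 122,000 × £137.75 = £16,805,500.00.
Subtracting fixed costs: EBIT = £16,805,500.00 − £5,840,400 = £10,965,100.00.
Interest = £3,985,700.00, so EBIT − I = £6,979,400.00.
Degree of combined leverage = contribution ÷ (EBIT − I) = £16,805,500.00 ÷ £6,979,400.00 = 2.4079.
EPS therefore changes by 2.4079 × (+21.9%) = +52.7%.

+52.7%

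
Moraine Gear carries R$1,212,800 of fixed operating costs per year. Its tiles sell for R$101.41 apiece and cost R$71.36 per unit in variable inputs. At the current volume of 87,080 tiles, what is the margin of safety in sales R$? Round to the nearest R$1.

R$4,737,936

Contribution margin per unit = R$101.41 − R$71.36 = R$30.05. Break-even units = R$1,212,800 ÷ R$30.05 = 40,359.40; break-even revenue = 40,359.40 × R$101.41 = R$4,092,846.86.
Current sales = 87,080 × R$101.41 = R$8,830,782.80.
Margin of safety = R$8,830,782.80 − R$4,092,846.86 = R$4,737,936.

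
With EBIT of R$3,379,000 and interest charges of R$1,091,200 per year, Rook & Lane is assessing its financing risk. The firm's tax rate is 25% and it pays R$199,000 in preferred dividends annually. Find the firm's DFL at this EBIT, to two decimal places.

Interest = R$1,091,200.00.
Preferred dividends grossed up pre-tax: R$199,000 / (1 − 0.25) = R$265,333.33.
DFL = EBIT ÷ [EBIT − I − D_p/(1−t)] = R$3,379,000 ÷ [R$3,379,000 − R$1,091,200.00 − R$265,333.33] = R$3,379,000 ÷ R$2,022,466.67 = 1.6707.

1.67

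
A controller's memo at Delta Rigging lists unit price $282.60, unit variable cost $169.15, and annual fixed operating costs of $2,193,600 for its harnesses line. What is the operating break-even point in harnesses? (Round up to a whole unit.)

Unit CM = price − variable cost = $282.60 − $169.15 = $113.45.
Break-even volume = fixed costs ÷ CM per unit = $2,193,600 ÷ $113.45 = 19,335.39, so 19,336 harnesses.

19,336 harnesses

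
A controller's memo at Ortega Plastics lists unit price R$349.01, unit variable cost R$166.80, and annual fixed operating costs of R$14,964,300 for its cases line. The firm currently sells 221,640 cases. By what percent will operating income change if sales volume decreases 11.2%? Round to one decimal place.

-17.8%

Contribution at this volume is 221,640 × R$182.21 = R$40,385,024.40.
EBIT = R$40,385,024.40 − R$14,964,300 = R$25,420,724.40.
Degree of operating leverage = R$40,385,024.40 / R$25,420,724.40 = 1.5887.
%ΔEBIT = DOL × %ΔSales = 1.5887 × -11.2% = -17.8%.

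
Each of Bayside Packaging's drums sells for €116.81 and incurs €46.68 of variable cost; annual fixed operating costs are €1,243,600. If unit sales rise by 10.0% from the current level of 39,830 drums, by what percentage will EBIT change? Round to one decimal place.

Contribution at this volume is 39,830 × €70.13 = €2,793,277.90.
Operating income = contribution − fixed costs = €2,793,277.90 − €1,243,600 = €1,549,677.90.
DOL = contribution ÷ EBIT = €2,793,277.90 ÷ €1,549,677.90 = 1.8025.
So EBIT moves 1.8025 × (+10.0%) = +18.0%.

+18.0%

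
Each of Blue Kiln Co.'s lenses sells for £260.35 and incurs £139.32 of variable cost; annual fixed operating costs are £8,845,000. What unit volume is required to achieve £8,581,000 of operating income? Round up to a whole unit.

143,981 lenses

Contribution margin per unit = £260.35 − £139.32 = £121.03.
Units = (FC + target) / CM = (£8,845,000 + £8,581,000) / £121.03 = 143,980.83, so 143,981 lenses.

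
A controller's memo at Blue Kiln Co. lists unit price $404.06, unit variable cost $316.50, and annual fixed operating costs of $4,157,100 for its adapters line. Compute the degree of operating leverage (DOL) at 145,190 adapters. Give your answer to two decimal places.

1.49

Total contribution margin = 145,190 × $87.56 = $12,712,836.40.
EBIT = $12,712,836.40 − $4,157,100 = $8,555,736.40.
Degree of operating leverage = $12,712,836.40 / $8,555,736.40 = 1.4859.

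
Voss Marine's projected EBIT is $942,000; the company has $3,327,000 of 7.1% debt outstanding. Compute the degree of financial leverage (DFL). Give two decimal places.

Interest = $236,217.00.
Degree of financial leverage = EBIT / (EBIT − interest) = $942,000 / $705,783.00 = 1.3347.

1.33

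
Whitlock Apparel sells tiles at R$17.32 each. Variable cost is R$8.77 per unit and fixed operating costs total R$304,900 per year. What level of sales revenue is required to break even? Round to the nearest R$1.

CM per unit = R$17.32 − R$8.77 = R$8.55; CM ratio = R$8.55 / R$17.32 = 0.4936.
Break-even revenue = fixed costs × price ÷ CM = R$304,900 × R$17.32 ÷ R$8.55 = R$617,645.

R$617,645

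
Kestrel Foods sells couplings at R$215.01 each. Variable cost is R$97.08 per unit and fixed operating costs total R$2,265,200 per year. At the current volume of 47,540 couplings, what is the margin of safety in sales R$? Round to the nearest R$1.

R$6,091,662

Unit CM = price − variable cost = R$215.01 − R$97.08 = R$117.93. Break-even units = R$2,265,200 ÷ R$117.93 = 19,208.00; break-even revenue = 19,208.00 × R$215.01 = R$4,129,913.10.
Current sales = 47,540 × R$215.01 = R$10,221,575.40.
Margin of safety = R$10,221,575.40 − R$4,129,913.10 = R$6,091,662.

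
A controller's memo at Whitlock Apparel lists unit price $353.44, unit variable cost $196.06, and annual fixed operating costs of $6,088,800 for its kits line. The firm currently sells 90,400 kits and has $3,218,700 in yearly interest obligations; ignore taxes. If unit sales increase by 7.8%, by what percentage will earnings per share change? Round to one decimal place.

At 90,400 units, contribution = 90,400 × $157.38 = $14,227,152.00.
Subtracting fixed costs: EBIT = $14,227,152.00 − $6,088,800 = $8,138,352.00.
After interest of $3,218,700.00, pre-tax earnings = $4,919,652.00.
Degree of combined leverage = contribution ÷ (EBIT − I) = $14,227,152.00 ÷ $4,919,652.00 = 2.8919.
%ΔEPS = DCL × %ΔSales = 2.8919 × +7.8% = +22.6%.

+22.6%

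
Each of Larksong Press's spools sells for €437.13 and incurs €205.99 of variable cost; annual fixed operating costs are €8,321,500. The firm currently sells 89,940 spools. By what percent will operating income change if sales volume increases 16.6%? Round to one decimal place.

+27.7%

Total contribution margin = 89,940 × €231.14 = €20,788,731.60.
Operating income = contribution − fixed costs = €20,788,731.60 − €8,321,500 = €12,467,231.60.
DOL = contribution ÷ EBIT = €20,788,731.60 ÷ €12,467,231.60 = 1.6675.
%ΔEBIT = DOL × %ΔSales = 1.6675 × +16.6% = +27.7%.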